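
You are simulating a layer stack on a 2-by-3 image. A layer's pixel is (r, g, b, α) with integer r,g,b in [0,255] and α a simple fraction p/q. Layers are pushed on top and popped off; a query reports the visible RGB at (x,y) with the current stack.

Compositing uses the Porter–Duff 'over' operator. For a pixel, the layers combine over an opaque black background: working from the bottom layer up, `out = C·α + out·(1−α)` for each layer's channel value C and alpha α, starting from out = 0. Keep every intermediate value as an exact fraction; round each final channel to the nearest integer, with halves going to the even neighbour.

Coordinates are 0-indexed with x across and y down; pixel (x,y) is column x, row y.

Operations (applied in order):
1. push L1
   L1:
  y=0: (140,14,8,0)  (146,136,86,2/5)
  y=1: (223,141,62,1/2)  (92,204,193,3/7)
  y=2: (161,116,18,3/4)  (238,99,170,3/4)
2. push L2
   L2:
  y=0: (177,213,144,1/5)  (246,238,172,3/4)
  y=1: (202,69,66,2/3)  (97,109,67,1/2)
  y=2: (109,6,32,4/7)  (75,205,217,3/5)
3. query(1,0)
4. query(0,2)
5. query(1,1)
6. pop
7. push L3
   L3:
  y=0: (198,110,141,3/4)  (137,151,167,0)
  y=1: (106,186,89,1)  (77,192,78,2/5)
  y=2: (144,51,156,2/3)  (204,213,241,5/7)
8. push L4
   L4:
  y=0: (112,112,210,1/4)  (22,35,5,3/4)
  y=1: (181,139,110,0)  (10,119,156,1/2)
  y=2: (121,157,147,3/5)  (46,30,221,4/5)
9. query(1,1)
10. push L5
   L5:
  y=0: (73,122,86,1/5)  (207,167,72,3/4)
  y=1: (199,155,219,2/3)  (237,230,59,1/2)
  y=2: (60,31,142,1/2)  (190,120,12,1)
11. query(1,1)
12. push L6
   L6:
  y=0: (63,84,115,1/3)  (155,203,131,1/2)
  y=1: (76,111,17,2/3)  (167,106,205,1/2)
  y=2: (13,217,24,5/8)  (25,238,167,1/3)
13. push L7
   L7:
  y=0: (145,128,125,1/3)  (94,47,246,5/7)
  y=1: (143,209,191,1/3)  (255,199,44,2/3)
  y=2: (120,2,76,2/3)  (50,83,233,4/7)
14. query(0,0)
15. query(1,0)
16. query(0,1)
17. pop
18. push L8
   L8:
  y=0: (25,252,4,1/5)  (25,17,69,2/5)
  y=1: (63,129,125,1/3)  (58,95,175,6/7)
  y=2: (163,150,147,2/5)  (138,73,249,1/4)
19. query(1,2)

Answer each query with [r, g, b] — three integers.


query (1,0) [L1,L2] — begin 0,0,0
+L1 (α=2/5) → [292/5, 272/5, 172/5]
+L2 (α=3/4) → [1991/10, 1921/10, 688/5]
rounded: [199, 192, 138]

at x=0,y=2 over L1,L2:
after L1 α=3/4: [483/4, 87, 27/2]
after L2 α=4/7: [3193/28, 285/7, 337/14]
rounded: [114, 41, 24]

query (1,1) [L1,L2] — begin 0,0,0
L1 α=3/7: [276/7, 612/7, 579/7]
L2 α=1/2: [955/14, 1375/14, 524/7]
→ [68, 98, 75]

query (1,1) [L1,L3,L4] — begin 0,0,0
L1 α=3/7: [276/7, 612/7, 579/7]
L3 α=2/5: [1906/35, 4524/35, 2829/35]
L4 α=1/2: [1128/35, 8689/70, 8289/70]
→ [32, 124, 118]

(1,1) stack=L1,L3,L4,L5; from [0,0,0]:
after L1 α=3/7: [276/7, 612/7, 579/7]
after L3 α=2/5: [1906/35, 4524/35, 2829/35]
after L4 α=1/2: [1128/35, 8689/70, 8289/70]
after L5 α=1/2: [9423/70, 24789/140, 12419/140]
= [135, 177, 89]

(0,0) stack=L1,L3,L4,L5,L6,L7; from [0,0,0]:
L1 α=0: [0, 0, 0]
L3 α=3/4: [297/2, 165/2, 423/4]
L4 α=1/4: [1115/8, 719/8, 2109/16]
L5 α=1/5: [1261/10, 963/10, 2453/20]
L6 α=1/3: [1576/15, 461/5, 1201/10]
L7 α=1/3: [5327/45, 1562/15, 1826/15]
rounded: [118, 104, 122]

at x=1,y=0 over L1,L3,L4,L5,L6,L7:
L1 α=2/5: [292/5, 272/5, 172/5]
L3 α=0: [292/5, 272/5, 172/5]
L4 α=3/4: [311/10, 797/20, 247/20]
L5 α=3/4: [6521/40, 10817/80, 4567/80]
L6 α=1/2: [12721/80, 27057/160, 15047/160]
L7 α=5/7: [4503/40, 6551/80, 113447/560]
rounded: [113, 82, 203]

at x=0,y=1 over L1,L3,L4,L5,L6,L7:
L1 α=1/2: [223/2, 141/2, 31]
L3 α=1: [106, 186, 89]
L4 α=0: [106, 186, 89]
L5 α=2/3: [168, 496/3, 527/3]
L6 α=2/3: [320/3, 1162/9, 629/9]
L7 α=1/3: [1069/9, 4205/27, 2977/27]
= [119, 156, 110]

query (1,2) [L1,L3,L4,L5,L6,L8] — begin 0,0,0
L1 α=3/4: [357/2, 297/4, 255/2]
L3 α=5/7: [1377/7, 2427/14, 1460/7]
L4 α=4/5: [533/7, 4107/70, 7648/35]
L5 α=1: [190, 120, 12]
L6 α=1/3: [135, 478/3, 191/3]
L8 α=1/4: [543/4, 551/4, 110]
→ [136, 138, 110]


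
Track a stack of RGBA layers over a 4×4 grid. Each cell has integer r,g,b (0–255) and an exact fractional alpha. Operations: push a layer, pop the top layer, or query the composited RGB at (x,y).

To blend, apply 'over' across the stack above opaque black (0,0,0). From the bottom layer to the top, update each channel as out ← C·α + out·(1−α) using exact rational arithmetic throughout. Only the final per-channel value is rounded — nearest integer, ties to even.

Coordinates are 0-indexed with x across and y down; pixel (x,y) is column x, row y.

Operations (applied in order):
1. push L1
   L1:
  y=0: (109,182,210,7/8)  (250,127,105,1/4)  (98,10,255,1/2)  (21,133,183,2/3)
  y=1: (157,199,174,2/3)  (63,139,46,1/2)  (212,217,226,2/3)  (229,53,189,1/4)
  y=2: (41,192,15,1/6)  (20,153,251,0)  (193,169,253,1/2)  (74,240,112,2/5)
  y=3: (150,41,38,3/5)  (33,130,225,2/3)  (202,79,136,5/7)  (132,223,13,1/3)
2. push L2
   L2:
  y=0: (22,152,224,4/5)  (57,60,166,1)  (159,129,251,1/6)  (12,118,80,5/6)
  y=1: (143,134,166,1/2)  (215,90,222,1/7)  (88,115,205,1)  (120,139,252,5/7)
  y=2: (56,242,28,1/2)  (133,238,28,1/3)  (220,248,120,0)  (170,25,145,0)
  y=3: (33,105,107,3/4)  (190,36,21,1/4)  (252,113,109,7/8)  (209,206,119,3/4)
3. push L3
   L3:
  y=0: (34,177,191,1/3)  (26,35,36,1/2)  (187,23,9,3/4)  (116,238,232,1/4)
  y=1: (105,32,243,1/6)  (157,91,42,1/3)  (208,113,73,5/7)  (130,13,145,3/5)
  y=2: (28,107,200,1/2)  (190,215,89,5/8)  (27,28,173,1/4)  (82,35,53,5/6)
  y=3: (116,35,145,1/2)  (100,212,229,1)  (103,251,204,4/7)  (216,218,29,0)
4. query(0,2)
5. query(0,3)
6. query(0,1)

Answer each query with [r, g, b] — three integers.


(0,2) stack=L1,L2,L3; from [0,0,0]:
L1 α=1/6: [41/6, 32, 5/2]
L2 α=1/2: [377/12, 137, 61/4]
L3 α=1/2: [713/24, 122, 861/8]
= [30, 122, 108]

query (0,3) [L1,L2,L3] — begin 0,0,0
after L1 α=3/5: [90, 123/5, 114/5]
after L2 α=3/4: [189/4, 849/10, 1719/20]
after L3 α=1/2: [653/8, 1199/20, 4619/40]
rounded: [82, 60, 115]

(0,1) stack=L1,L2,L3; from [0,0,0]:
L1 α=2/3: [314/3, 398/3, 116]
L2 α=1/2: [743/6, 400/3, 141]
L3 α=1/6: [4345/36, 1048/9, 158]
= [121, 116, 158]


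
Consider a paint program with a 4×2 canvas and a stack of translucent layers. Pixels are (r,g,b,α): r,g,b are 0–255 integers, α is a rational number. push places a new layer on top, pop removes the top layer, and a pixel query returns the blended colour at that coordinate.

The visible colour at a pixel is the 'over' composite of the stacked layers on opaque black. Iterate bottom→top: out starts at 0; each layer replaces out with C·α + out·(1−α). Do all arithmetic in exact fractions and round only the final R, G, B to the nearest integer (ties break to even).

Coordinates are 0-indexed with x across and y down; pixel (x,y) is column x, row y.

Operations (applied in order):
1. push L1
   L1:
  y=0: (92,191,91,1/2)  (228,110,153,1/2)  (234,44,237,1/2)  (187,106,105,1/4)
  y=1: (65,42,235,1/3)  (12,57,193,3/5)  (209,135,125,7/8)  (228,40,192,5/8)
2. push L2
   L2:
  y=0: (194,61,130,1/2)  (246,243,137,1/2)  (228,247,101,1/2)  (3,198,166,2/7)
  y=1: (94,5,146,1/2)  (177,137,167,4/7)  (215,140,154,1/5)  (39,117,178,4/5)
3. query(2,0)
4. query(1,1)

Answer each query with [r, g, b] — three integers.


at x=2,y=0 over L1,L2:
+L1 (α=1/2) → [117, 22, 237/2]
+L2 (α=1/2) → [345/2, 269/2, 439/4]
rounded: [172, 134, 110]

at x=1,y=1 over L1,L2:
L1 α=3/5: [36/5, 171/5, 579/5]
L2 α=4/7: [3648/35, 3253/35, 5077/35]
= [104, 93, 145]


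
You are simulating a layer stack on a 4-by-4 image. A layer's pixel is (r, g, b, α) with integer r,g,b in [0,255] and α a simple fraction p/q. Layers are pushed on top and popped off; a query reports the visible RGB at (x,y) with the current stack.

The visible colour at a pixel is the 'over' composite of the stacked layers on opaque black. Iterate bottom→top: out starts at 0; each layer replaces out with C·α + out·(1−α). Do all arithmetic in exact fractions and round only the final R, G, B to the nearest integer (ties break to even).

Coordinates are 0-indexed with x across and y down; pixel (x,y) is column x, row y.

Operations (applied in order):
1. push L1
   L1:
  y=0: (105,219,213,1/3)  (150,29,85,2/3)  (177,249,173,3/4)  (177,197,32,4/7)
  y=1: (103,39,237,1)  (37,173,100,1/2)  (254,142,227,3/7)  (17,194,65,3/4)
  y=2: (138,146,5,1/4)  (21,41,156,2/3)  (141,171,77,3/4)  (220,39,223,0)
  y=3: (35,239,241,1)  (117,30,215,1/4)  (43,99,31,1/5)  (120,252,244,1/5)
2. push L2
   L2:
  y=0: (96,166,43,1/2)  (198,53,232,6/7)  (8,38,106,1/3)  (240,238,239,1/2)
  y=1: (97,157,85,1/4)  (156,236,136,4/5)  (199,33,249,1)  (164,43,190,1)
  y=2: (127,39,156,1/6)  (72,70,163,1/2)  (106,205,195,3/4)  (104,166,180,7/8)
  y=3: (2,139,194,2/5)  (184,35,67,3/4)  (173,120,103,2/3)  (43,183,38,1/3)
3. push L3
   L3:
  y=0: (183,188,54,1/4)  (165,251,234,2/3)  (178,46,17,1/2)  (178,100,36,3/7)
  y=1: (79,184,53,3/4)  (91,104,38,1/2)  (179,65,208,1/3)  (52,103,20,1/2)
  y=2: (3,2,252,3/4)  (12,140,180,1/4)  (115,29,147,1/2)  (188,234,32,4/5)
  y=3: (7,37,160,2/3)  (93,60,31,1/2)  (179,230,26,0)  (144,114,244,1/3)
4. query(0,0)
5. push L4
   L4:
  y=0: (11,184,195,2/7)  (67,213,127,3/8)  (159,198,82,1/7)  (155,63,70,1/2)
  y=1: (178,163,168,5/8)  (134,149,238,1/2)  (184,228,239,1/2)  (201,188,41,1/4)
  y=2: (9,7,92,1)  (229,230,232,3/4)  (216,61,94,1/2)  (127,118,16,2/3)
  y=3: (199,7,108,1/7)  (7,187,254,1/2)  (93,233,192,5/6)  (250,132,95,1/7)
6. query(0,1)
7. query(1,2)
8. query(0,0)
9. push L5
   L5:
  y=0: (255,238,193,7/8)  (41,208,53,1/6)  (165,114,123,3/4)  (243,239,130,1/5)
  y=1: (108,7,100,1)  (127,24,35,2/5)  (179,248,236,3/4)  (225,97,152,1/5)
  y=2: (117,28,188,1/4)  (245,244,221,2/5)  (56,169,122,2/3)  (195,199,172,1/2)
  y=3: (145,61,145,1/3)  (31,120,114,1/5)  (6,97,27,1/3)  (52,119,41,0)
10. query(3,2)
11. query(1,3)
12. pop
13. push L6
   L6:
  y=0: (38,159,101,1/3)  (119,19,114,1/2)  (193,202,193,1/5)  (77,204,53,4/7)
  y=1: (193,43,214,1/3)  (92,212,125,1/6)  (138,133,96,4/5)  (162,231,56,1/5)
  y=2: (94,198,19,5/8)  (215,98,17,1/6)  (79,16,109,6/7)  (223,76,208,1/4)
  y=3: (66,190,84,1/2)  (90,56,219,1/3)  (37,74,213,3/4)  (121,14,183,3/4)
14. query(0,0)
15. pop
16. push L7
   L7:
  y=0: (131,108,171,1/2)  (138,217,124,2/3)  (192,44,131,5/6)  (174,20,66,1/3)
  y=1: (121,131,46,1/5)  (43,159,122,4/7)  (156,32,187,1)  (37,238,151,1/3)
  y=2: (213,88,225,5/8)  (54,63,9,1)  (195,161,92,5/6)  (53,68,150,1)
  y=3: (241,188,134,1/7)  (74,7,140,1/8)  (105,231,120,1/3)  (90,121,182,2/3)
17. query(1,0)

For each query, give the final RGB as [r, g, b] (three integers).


query (0,0) [L1,L2,L3] — begin 0,0,0
L1 α=1/3: [35, 73, 71]
L2 α=1/2: [131/2, 239/2, 57]
L3 α=1/4: [759/8, 1093/8, 225/4]
rounded: [95, 137, 56]

query (0,1) [L1,L2,L3,L4] — begin 0,0,0
L1 α=1: [103, 39, 237]
L2 α=1/4: [203/2, 137/2, 199]
L3 α=3/4: [677/8, 1241/8, 179/2]
L4 α=5/8: [9151/64, 10243/64, 2217/16]
= [143, 160, 139]

at x=1,y=2 over L1,L2,L3,L4:
after L1 α=2/3: [14, 82/3, 104]
after L2 α=1/2: [43, 146/3, 267/2]
after L3 α=1/4: [141/4, 143/2, 1161/8]
after L4 α=3/4: [2889/16, 1523/8, 6729/32]
→ [181, 190, 210]

(0,0) stack=L1,L2,L3,L4; from [0,0,0]:
L1 α=1/3: [35, 73, 71]
L2 α=1/2: [131/2, 239/2, 57]
L3 α=1/4: [759/8, 1093/8, 225/4]
L4 α=2/7: [3971/56, 8409/56, 2685/28]
→ [71, 150, 96]

query (3,2) [L1,L2,L3,L4,L5] — begin 0,0,0
after L1 α=0: [0, 0, 0]
after L2 α=7/8: [91, 581/4, 315/2]
after L3 α=4/5: [843/5, 865/4, 571/10]
after L4 α=2/3: [2113/15, 603/4, 297/10]
after L5 α=1/2: [2519/15, 1399/8, 2017/20]
rounded: [168, 175, 101]

at x=1,y=3 over L1,L2,L3,L4,L5:
L1 α=1/4: [117/4, 15/2, 215/4]
L2 α=3/4: [2325/16, 225/8, 1019/16]
L3 α=1/2: [3813/32, 705/16, 1515/32]
L4 α=1/2: [4037/64, 3697/32, 9643/64]
L5 α=1/5: [4533/80, 4657/40, 11467/80]
= [57, 116, 143]

at x=0,y=0 over L1,L2,L3,L4,L6:
L1 α=1/3: [35, 73, 71]
L2 α=1/2: [131/2, 239/2, 57]
L3 α=1/4: [759/8, 1093/8, 225/4]
L4 α=2/7: [3971/56, 8409/56, 2685/28]
L6 α=1/3: [5035/84, 4287/28, 4099/42]
= [60, 153, 98]

(1,0) stack=L1,L2,L3,L4,L7; from [0,0,0]:
+L1 (α=2/3) → [100, 58/3, 170/3]
+L2 (α=6/7) → [184, 1012/21, 4346/21]
+L3 (α=2/3) → [514/3, 11554/63, 14174/63]
+L4 (α=3/8) → [3173/24, 98027/504, 94873/504]
+L7 (α=2/3) → [9797/72, 316763/1512, 219865/1512]
= [136, 209, 145]


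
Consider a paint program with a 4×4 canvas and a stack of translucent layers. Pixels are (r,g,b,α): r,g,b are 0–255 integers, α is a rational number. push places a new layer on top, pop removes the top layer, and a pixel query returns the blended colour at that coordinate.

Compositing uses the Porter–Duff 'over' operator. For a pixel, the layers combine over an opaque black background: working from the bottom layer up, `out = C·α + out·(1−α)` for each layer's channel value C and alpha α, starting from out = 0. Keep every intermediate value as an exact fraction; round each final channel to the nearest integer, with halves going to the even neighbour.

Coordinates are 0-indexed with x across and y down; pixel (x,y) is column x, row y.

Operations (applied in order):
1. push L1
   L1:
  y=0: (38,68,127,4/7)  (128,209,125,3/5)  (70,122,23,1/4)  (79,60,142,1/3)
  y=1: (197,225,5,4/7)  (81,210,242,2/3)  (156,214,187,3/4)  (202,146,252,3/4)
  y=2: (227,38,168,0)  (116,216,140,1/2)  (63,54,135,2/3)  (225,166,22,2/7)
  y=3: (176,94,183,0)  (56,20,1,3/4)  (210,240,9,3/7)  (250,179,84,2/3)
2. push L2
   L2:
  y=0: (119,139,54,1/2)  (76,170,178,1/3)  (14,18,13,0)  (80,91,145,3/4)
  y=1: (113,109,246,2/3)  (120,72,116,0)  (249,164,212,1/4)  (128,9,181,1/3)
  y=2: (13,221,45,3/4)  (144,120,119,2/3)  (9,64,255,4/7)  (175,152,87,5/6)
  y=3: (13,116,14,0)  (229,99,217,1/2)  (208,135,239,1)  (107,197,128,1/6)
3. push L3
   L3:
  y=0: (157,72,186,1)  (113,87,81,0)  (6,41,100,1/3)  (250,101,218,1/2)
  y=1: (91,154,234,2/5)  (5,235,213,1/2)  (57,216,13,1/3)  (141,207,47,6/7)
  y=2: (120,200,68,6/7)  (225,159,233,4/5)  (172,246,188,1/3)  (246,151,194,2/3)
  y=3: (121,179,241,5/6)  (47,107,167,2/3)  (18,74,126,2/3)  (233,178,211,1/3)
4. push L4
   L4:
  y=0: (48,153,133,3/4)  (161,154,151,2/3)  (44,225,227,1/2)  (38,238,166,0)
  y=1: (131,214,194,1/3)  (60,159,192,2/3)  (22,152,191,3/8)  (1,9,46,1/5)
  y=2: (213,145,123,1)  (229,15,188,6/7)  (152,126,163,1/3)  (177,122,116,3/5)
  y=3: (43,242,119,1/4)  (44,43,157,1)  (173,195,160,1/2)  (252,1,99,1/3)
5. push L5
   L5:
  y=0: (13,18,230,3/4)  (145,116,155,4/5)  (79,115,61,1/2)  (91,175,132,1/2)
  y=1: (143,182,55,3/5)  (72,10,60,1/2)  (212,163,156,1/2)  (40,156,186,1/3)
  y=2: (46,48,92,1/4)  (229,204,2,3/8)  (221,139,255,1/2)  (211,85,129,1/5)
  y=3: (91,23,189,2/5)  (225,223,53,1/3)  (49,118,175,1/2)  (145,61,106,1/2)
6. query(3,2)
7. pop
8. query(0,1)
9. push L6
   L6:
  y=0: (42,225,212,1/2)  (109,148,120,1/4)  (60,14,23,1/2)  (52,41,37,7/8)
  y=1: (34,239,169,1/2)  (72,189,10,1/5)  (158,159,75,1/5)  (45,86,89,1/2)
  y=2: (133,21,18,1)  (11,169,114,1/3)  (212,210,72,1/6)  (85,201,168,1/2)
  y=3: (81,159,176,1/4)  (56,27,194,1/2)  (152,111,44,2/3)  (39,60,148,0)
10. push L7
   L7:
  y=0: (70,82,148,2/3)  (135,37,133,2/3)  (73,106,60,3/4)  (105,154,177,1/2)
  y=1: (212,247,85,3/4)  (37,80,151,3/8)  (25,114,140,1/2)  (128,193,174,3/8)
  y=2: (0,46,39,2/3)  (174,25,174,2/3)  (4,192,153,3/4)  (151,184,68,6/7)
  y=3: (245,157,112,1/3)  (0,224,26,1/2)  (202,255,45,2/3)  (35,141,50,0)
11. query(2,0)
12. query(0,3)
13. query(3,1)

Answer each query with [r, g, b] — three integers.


query (3,2) [L1,L2,L3,L4,L5] — begin 0,0,0
after L1 α=2/7: [450/7, 332/7, 44/7]
after L2 α=5/6: [6575/42, 942/7, 3089/42]
after L3 α=2/3: [27239/126, 3056/21, 19385/126]
after L4 α=3/5: [60692/315, 13798/105, 41309/315]
after L5 α=1/5: [309233/1575, 64117/525, 205871/1575]
= [196, 122, 131]

query (0,1) [L1,L2,L3,L4] — begin 0,0,0
+L1 (α=4/7) → [788/7, 900/7, 20/7]
+L2 (α=2/3) → [790/7, 2426/21, 3464/21]
+L3 (α=2/5) → [3644/35, 4582/35, 1348/7]
+L4 (α=1/3) → [11873/105, 16654/105, 4054/21]
= [113, 159, 193]

at x=2,y=0 over L1,L2,L3,L4,L6,L7:
+L1 (α=1/4) → [35/2, 61/2, 23/4]
+L2 (α=0) → [35/2, 61/2, 23/4]
+L3 (α=1/3) → [41/3, 34, 223/6]
+L4 (α=1/2) → [173/6, 259/2, 1585/12]
+L6 (α=1/2) → [533/12, 287/4, 1861/24]
+L7 (α=3/4) → [3161/48, 1559/16, 6181/96]
= [66, 97, 64]

at x=0,y=3 over L1,L2,L3,L4,L6,L7:
L1 α=0: [0, 0, 0]
L2 α=0: [0, 0, 0]
L3 α=5/6: [605/6, 895/6, 1205/6]
L4 α=1/4: [691/8, 1379/8, 1443/8]
L6 α=1/4: [2721/32, 5409/32, 5737/32]
L7 α=1/3: [6641/48, 7921/48, 7529/48]
→ [138, 165, 157]

at x=3,y=1 over L1,L2,L3,L4,L6,L7:
L1 α=3/4: [303/2, 219/2, 189]
L2 α=1/3: [431/3, 76, 559/3]
L3 α=6/7: [2969/21, 1318/7, 1405/21]
L4 α=1/5: [11897/105, 1067/7, 6586/105]
L6 α=1/2: [8311/105, 1669/14, 15931/210]
L7 α=3/8: [16375/168, 16451/112, 37855/336]
rounded: [97, 147, 113]


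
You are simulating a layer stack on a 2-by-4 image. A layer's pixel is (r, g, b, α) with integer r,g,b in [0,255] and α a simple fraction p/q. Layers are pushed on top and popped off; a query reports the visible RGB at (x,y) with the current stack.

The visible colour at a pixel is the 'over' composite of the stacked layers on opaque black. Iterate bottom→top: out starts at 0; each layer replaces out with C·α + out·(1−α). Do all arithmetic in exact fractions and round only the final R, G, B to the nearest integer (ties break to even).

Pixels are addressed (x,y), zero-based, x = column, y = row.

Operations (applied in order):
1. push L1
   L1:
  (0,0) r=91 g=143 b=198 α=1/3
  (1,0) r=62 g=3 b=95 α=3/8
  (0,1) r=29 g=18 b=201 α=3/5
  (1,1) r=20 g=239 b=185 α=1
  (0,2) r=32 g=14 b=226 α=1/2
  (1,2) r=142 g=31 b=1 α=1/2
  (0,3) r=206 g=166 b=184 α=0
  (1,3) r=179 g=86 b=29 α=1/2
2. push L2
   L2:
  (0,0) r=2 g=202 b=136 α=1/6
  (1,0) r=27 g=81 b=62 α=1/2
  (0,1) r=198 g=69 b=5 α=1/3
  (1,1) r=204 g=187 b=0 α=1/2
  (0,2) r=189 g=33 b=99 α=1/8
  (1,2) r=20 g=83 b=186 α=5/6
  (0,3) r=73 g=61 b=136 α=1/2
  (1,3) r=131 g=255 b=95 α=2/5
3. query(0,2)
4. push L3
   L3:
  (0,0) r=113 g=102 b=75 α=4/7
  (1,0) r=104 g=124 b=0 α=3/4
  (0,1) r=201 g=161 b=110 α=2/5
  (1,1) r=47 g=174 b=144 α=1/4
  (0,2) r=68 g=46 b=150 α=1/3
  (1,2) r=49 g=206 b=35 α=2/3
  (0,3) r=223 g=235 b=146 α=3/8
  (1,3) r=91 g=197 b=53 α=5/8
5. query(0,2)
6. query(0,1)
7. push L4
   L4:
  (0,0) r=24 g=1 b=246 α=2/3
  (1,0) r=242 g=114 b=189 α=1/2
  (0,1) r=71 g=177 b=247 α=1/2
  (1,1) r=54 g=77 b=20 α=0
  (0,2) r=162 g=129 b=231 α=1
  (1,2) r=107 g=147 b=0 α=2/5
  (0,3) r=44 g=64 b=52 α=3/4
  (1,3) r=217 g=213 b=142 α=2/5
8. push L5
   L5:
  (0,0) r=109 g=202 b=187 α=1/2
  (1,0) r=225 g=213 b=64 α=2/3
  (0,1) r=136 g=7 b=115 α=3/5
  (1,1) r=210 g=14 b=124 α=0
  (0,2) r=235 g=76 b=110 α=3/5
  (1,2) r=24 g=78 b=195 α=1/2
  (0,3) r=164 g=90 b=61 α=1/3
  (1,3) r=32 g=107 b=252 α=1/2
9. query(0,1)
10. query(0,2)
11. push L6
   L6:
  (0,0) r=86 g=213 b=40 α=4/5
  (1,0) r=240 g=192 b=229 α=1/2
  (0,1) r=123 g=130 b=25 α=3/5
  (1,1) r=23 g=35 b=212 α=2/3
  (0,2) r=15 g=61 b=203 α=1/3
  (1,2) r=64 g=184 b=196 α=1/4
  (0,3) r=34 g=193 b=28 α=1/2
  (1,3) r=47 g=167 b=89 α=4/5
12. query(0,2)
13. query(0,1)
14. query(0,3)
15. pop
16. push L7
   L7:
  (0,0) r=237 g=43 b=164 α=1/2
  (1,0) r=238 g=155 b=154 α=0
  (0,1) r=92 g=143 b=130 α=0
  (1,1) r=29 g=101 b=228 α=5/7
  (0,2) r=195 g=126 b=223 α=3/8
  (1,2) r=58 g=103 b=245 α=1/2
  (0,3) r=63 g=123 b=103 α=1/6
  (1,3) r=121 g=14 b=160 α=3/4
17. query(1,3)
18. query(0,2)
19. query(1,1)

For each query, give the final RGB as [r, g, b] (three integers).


at x=0,y=2 over L1,L2:
after L1 α=1/2: [16, 7, 113]
after L2 α=1/8: [301/8, 41/4, 445/4]
= [38, 10, 111]

query (0,2) [L1,L2,L3] — begin 0,0,0
L1 α=1/2: [16, 7, 113]
L2 α=1/8: [301/8, 41/4, 445/4]
L3 α=1/3: [191/4, 133/6, 745/6]
→ [48, 22, 124]

query (0,1) [L1,L2,L3] — begin 0,0,0
after L1 α=3/5: [87/5, 54/5, 603/5]
after L2 α=1/3: [388/5, 151/5, 1231/15]
after L3 α=2/5: [3174/25, 2063/25, 2331/25]
= [127, 83, 93]

at x=0,y=1 over L1,L2,L3,L4,L5:
+L1 (α=3/5) → [87/5, 54/5, 603/5]
+L2 (α=1/3) → [388/5, 151/5, 1231/15]
+L3 (α=2/5) → [3174/25, 2063/25, 2331/25]
+L4 (α=1/2) → [4949/50, 3244/25, 4253/25]
+L5 (α=3/5) → [15149/125, 7013/125, 17131/125]
= [121, 56, 137]

query (0,2) [L1,L2,L3,L4,L5] — begin 0,0,0
after L1 α=1/2: [16, 7, 113]
after L2 α=1/8: [301/8, 41/4, 445/4]
after L3 α=1/3: [191/4, 133/6, 745/6]
after L4 α=1: [162, 129, 231]
after L5 α=3/5: [1029/5, 486/5, 792/5]
→ [206, 97, 158]

at x=0,y=2 over L1,L2,L3,L4,L5,L6:
after L1 α=1/2: [16, 7, 113]
after L2 α=1/8: [301/8, 41/4, 445/4]
after L3 α=1/3: [191/4, 133/6, 745/6]
after L4 α=1: [162, 129, 231]
after L5 α=3/5: [1029/5, 486/5, 792/5]
after L6 α=1/3: [711/5, 1277/15, 2599/15]
→ [142, 85, 173]

(0,1) stack=L1,L2,L3,L4,L5,L6; from [0,0,0]:
+L1 (α=3/5) → [87/5, 54/5, 603/5]
+L2 (α=1/3) → [388/5, 151/5, 1231/15]
+L3 (α=2/5) → [3174/25, 2063/25, 2331/25]
+L4 (α=1/2) → [4949/50, 3244/25, 4253/25]
+L5 (α=3/5) → [15149/125, 7013/125, 17131/125]
+L6 (α=3/5) → [76423/625, 62776/625, 43637/625]
rounded: [122, 100, 70]

(0,3) stack=L1,L2,L3,L4,L5,L6; from [0,0,0]:
+L1 (α=0) → [0, 0, 0]
+L2 (α=1/2) → [73/2, 61/2, 68]
+L3 (α=3/8) → [1703/16, 1715/16, 389/4]
+L4 (α=3/4) → [3815/64, 4787/64, 1013/16]
+L5 (α=1/3) → [3021/32, 7667/96, 1501/24]
+L6 (α=1/2) → [4109/64, 26195/192, 2173/48]
= [64, 136, 45]

(1,3) stack=L1,L2,L3,L4,L5,L7; from [0,0,0]:
+L1 (α=1/2) → [179/2, 43, 29/2]
+L2 (α=2/5) → [1061/10, 639/5, 467/10]
+L3 (α=5/8) → [7733/80, 3421/20, 4051/80]
+L4 (α=2/5) → [57919/400, 18783/100, 34873/400]
+L5 (α=1/2) → [70719/800, 29483/200, 135673/800]
+L7 (α=3/4) → [361119/3200, 37883/800, 519673/3200]
= [113, 47, 162]

(0,2) stack=L1,L2,L3,L4,L5,L7; from [0,0,0]:
after L1 α=1/2: [16, 7, 113]
after L2 α=1/8: [301/8, 41/4, 445/4]
after L3 α=1/3: [191/4, 133/6, 745/6]
after L4 α=1: [162, 129, 231]
after L5 α=3/5: [1029/5, 486/5, 792/5]
after L7 α=3/8: [807/4, 108, 1461/8]
rounded: [202, 108, 183]

(1,1) stack=L1,L2,L3,L4,L5,L7; from [0,0,0]:
L1 α=1: [20, 239, 185]
L2 α=1/2: [112, 213, 185/2]
L3 α=1/4: [383/4, 813/4, 843/8]
L4 α=0: [383/4, 813/4, 843/8]
L5 α=0: [383/4, 813/4, 843/8]
L7 α=5/7: [673/14, 1823/14, 5403/28]
rounded: [48, 130, 193]


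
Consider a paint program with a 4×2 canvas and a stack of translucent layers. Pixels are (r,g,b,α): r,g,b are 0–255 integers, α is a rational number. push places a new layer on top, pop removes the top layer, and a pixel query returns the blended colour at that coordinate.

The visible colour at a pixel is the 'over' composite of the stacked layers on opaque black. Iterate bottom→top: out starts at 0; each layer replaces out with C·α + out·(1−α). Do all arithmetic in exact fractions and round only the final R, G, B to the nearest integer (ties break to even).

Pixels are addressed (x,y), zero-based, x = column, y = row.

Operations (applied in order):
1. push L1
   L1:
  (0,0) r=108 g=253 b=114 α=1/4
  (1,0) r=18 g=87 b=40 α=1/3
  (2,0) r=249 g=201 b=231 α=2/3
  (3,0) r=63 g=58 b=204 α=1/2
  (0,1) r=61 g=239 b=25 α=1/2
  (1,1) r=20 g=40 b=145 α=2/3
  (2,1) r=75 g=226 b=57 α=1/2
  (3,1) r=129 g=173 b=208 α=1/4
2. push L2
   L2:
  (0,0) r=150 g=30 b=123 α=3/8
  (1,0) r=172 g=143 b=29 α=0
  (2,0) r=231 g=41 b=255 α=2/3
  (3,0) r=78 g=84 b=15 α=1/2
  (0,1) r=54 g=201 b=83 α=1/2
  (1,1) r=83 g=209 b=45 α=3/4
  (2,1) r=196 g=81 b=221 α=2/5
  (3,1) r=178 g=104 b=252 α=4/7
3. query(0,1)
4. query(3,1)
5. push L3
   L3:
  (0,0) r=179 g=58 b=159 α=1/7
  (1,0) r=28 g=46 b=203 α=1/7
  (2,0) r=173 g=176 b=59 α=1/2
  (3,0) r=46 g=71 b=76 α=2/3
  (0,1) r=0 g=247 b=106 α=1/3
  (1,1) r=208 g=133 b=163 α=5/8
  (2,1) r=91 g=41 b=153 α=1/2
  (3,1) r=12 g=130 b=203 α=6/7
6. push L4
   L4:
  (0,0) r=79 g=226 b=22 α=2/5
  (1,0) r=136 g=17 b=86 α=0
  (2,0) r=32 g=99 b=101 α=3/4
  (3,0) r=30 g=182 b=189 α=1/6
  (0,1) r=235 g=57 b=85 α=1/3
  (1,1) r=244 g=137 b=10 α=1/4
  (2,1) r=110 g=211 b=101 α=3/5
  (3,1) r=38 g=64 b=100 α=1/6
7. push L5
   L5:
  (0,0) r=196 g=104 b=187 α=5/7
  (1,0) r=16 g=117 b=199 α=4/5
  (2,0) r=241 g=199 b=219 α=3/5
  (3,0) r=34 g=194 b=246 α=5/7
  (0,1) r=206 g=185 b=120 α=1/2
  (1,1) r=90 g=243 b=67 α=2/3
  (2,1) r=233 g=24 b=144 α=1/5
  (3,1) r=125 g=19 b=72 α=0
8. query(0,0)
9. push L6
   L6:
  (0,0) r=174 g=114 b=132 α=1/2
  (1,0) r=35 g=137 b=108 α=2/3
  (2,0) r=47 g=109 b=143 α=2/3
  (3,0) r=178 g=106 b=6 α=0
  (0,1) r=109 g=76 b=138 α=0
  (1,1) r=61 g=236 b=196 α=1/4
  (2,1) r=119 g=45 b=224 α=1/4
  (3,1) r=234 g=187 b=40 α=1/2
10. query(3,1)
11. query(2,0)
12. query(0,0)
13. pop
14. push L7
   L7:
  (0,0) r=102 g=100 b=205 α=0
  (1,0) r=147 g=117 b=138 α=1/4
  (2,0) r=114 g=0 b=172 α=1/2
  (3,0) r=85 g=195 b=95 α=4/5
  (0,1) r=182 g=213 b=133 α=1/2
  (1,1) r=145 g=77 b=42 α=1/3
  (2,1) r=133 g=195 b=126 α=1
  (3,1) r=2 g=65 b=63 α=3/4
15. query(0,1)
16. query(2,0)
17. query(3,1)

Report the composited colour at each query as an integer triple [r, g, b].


query (0,1) [L1,L2] — begin 0,0,0
+L1 (α=1/2) → [61/2, 239/2, 25/2]
+L2 (α=1/2) → [169/4, 641/4, 191/4]
rounded: [42, 160, 48]

(3,1) stack=L1,L2; from [0,0,0]:
L1 α=1/4: [129/4, 173/4, 52]
L2 α=4/7: [3235/28, 2183/28, 1164/7]
rounded: [116, 78, 166]

query (0,0) [L1,L2,L3,L4,L5] — begin 0,0,0
after L1 α=1/4: [27, 253/4, 57/2]
after L2 α=3/8: [585/8, 1625/32, 1023/16]
after L3 α=1/7: [353/4, 829/16, 4341/56]
after L4 α=2/5: [1691/20, 9719/80, 15487/280]
after L5 α=5/7: [11491/70, 30519/280, 146387/980]
→ [164, 109, 149]

(3,1) stack=L1,L2,L3,L4,L5,L6; from [0,0,0]:
after L1 α=1/4: [129/4, 173/4, 52]
after L2 α=4/7: [3235/28, 2183/28, 1164/7]
after L3 α=6/7: [5251/196, 24023/196, 9690/49]
after L4 α=1/6: [33703/1176, 132659/1176, 26675/147]
after L5 α=0: [33703/1176, 132659/1176, 26675/147]
after L6 α=1/2: [308887/2352, 352571/2352, 32555/294]
rounded: [131, 150, 111]

(2,0) stack=L1,L2,L3,L4,L5,L6; from [0,0,0]:
+L1 (α=2/3) → [166, 134, 154]
+L2 (α=2/3) → [628/3, 72, 664/3]
+L3 (α=1/2) → [1147/6, 124, 841/6]
+L4 (α=3/4) → [1723/24, 421/4, 2659/24]
+L5 (α=3/5) → [10399/60, 323/2, 10543/60]
+L6 (α=2/3) → [16039/180, 253/2, 27703/180]
rounded: [89, 126, 154]

(0,0) stack=L1,L2,L3,L4,L5,L6; from [0,0,0]:
L1 α=1/4: [27, 253/4, 57/2]
L2 α=3/8: [585/8, 1625/32, 1023/16]
L3 α=1/7: [353/4, 829/16, 4341/56]
L4 α=2/5: [1691/20, 9719/80, 15487/280]
L5 α=5/7: [11491/70, 30519/280, 146387/980]
L6 α=1/2: [23671/140, 62439/560, 275747/1960]
rounded: [169, 111, 141]

(0,1) stack=L1,L2,L3,L4,L5,L7; from [0,0,0]:
+L1 (α=1/2) → [61/2, 239/2, 25/2]
+L2 (α=1/2) → [169/4, 641/4, 191/4]
+L3 (α=1/3) → [169/6, 1135/6, 403/6]
+L4 (α=1/3) → [874/9, 1306/9, 658/9]
+L5 (α=1/2) → [1364/9, 2971/18, 869/9]
+L7 (α=1/2) → [1501/9, 6805/36, 1033/9]
rounded: [167, 189, 115]

(2,0) stack=L1,L2,L3,L4,L5,L7; from [0,0,0]:
+L1 (α=2/3) → [166, 134, 154]
+L2 (α=2/3) → [628/3, 72, 664/3]
+L3 (α=1/2) → [1147/6, 124, 841/6]
+L4 (α=3/4) → [1723/24, 421/4, 2659/24]
+L5 (α=3/5) → [10399/60, 323/2, 10543/60]
+L7 (α=1/2) → [17239/120, 323/4, 20863/120]
→ [144, 81, 174]

query (3,1) [L1,L2,L3,L4,L5,L7] — begin 0,0,0
after L1 α=1/4: [129/4, 173/4, 52]
after L2 α=4/7: [3235/28, 2183/28, 1164/7]
after L3 α=6/7: [5251/196, 24023/196, 9690/49]
after L4 α=1/6: [33703/1176, 132659/1176, 26675/147]
after L5 α=0: [33703/1176, 132659/1176, 26675/147]
after L7 α=3/4: [40759/4704, 361979/4704, 27229/294]
= [9, 77, 93]


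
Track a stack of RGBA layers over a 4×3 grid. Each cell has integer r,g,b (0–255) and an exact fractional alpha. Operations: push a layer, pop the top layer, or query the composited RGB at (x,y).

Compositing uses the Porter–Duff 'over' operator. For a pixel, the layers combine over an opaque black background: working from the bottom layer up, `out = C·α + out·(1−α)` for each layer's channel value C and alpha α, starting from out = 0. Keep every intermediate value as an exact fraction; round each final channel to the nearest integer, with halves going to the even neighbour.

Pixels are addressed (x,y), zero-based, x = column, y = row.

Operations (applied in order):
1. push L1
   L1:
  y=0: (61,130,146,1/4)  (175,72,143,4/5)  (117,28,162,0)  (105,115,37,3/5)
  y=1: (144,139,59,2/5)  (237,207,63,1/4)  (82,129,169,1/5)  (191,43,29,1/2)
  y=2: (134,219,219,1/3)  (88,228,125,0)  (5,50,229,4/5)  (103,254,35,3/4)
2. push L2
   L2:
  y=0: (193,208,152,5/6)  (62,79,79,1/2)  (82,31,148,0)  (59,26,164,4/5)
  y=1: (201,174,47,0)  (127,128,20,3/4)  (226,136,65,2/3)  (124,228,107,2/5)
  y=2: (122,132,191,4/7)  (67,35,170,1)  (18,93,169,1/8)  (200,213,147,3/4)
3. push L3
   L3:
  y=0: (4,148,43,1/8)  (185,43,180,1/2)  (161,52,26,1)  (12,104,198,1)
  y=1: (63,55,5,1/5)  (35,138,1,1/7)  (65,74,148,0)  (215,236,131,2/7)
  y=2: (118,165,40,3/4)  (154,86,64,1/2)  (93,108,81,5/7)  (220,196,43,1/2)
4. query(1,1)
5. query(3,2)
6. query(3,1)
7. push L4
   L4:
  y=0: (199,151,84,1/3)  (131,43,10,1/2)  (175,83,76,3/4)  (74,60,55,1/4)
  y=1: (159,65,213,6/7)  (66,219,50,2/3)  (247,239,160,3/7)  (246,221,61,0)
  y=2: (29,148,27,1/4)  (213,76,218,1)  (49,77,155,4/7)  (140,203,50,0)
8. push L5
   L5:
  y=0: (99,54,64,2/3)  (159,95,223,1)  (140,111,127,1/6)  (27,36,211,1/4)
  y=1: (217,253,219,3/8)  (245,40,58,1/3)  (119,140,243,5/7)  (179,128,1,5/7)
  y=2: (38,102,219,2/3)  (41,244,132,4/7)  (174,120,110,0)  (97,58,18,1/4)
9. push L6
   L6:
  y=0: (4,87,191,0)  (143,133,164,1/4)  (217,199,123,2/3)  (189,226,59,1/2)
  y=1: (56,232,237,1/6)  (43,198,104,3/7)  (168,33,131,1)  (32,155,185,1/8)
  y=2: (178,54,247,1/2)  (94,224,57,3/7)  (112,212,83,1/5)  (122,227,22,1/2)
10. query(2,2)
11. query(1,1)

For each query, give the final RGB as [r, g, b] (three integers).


(1,1) stack=L1,L2,L3; from [0,0,0]:
after L1 α=1/4: [237/4, 207/4, 63/4]
after L2 α=3/4: [1761/16, 1743/16, 303/16]
after L3 α=1/7: [5563/56, 6333/56, 131/8]
→ [99, 113, 16]

at x=3,y=2 over L1,L2,L3:
L1 α=3/4: [309/4, 381/2, 105/4]
L2 α=3/4: [2709/16, 1659/8, 1869/16]
L3 α=1/2: [6229/32, 3227/16, 2557/32]
= [195, 202, 80]

query (3,1) [L1,L2,L3] — begin 0,0,0
after L1 α=1/2: [191/2, 43/2, 29/2]
after L2 α=2/5: [1069/10, 1041/10, 103/2]
after L3 α=2/7: [1929/14, 1985/14, 1039/14]
rounded: [138, 142, 74]

query (2,2) [L1,L2,L3,L4,L5,L6] — begin 0,0,0
+L1 (α=4/5) → [4, 40, 916/5]
+L2 (α=1/8) → [23/4, 373/8, 7257/40]
+L3 (α=5/7) → [953/14, 2533/28, 15357/140]
+L4 (α=4/7) → [5603/98, 16223/196, 132871/980]
+L5 (α=0) → [5603/98, 16223/196, 132871/980]
+L6 (α=1/5) → [16694/245, 26611/245, 153206/1225]
rounded: [68, 109, 125]

at x=1,y=1 over L1,L2,L3,L4,L5,L6:
L1 α=1/4: [237/4, 207/4, 63/4]
L2 α=3/4: [1761/16, 1743/16, 303/16]
L3 α=1/7: [5563/56, 6333/56, 131/8]
L4 α=2/3: [12955/168, 10287/56, 931/24]
L5 α=1/3: [33535/252, 11407/84, 1627/36]
L6 α=3/7: [41662/441, 23881/147, 4435/63]
→ [94, 162, 70]


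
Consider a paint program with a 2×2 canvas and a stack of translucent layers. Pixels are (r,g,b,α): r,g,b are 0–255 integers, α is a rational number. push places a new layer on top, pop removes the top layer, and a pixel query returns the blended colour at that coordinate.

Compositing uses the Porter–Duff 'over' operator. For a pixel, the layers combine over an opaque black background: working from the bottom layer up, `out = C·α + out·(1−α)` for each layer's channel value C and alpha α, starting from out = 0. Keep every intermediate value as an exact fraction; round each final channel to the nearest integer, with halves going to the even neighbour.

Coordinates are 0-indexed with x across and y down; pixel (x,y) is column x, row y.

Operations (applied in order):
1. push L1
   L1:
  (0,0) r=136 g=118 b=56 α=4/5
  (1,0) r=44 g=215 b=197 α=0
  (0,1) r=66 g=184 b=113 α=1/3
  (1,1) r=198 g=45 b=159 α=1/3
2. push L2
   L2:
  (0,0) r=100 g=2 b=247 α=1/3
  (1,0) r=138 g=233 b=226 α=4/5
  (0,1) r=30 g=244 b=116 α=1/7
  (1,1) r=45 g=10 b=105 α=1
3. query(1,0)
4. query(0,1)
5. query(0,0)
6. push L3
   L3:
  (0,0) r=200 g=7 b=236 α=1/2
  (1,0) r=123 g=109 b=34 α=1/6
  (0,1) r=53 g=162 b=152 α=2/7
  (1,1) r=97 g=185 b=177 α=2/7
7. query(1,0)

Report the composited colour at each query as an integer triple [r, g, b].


at x=1,y=0 over L1,L2:
L1 α=0: [0, 0, 0]
L2 α=4/5: [552/5, 932/5, 904/5]
→ [110, 186, 181]

(0,1) stack=L1,L2; from [0,0,0]:
after L1 α=1/3: [22, 184/3, 113/3]
after L2 α=1/7: [162/7, 612/7, 342/7]
= [23, 87, 49]

(0,0) stack=L1,L2; from [0,0,0]:
+L1 (α=4/5) → [544/5, 472/5, 224/5]
+L2 (α=1/3) → [1588/15, 318/5, 561/5]
rounded: [106, 64, 112]

(1,0) stack=L1,L2,L3; from [0,0,0]:
+L1 (α=0) → [0, 0, 0]
+L2 (α=4/5) → [552/5, 932/5, 904/5]
+L3 (α=1/6) → [225/2, 347/2, 469/3]
→ [112, 174, 156]


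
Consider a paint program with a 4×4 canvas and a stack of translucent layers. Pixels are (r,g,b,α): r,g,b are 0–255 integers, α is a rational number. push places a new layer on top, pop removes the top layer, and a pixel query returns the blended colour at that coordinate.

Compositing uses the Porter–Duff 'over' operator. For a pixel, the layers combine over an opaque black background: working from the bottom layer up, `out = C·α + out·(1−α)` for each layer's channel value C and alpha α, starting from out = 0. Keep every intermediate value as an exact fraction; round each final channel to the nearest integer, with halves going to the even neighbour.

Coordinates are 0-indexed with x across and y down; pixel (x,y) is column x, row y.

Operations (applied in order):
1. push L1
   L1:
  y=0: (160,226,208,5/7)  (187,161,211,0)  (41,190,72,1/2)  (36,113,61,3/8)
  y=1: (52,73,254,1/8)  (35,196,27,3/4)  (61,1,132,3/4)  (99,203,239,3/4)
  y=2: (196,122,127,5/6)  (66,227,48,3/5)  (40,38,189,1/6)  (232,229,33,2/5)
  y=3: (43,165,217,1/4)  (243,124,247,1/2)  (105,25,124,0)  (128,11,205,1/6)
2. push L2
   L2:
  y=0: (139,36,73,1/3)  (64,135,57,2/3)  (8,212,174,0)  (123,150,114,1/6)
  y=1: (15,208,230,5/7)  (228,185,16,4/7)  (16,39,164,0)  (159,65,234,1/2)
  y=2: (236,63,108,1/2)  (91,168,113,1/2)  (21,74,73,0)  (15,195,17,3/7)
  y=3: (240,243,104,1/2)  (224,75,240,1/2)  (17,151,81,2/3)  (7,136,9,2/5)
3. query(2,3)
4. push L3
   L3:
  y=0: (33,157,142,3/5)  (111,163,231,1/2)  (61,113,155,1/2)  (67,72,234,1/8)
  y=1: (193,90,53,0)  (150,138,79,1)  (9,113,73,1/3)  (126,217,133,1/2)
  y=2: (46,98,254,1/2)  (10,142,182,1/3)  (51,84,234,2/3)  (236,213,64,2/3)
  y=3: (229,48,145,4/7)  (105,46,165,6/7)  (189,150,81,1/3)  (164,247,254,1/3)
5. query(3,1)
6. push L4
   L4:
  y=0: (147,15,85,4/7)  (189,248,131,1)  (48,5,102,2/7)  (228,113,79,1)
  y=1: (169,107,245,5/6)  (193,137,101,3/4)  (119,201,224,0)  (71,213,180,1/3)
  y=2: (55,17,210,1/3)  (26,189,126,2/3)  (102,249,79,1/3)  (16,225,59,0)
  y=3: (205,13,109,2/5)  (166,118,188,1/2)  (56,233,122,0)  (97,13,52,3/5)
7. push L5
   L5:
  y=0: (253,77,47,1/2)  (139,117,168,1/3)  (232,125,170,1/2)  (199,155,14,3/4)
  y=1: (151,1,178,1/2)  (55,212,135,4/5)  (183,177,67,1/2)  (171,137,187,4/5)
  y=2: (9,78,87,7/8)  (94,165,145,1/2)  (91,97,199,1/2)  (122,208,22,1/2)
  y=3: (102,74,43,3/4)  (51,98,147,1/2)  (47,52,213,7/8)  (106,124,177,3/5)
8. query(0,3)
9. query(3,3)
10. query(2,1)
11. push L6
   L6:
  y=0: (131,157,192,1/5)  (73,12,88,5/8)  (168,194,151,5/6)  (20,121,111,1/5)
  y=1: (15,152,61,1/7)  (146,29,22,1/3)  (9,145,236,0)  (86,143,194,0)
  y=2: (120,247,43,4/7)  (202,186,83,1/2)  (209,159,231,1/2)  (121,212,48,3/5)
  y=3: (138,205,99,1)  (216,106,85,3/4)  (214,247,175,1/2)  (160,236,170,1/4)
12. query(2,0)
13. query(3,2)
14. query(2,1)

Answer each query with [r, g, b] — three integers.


(2,3) stack=L1,L2; from [0,0,0]:
+L1 (α=0) → [0, 0, 0]
+L2 (α=2/3) → [34/3, 302/3, 54]
rounded: [11, 101, 54]

(3,1) stack=L1,L2,L3; from [0,0,0]:
after L1 α=3/4: [297/4, 609/4, 717/4]
after L2 α=1/2: [933/8, 869/8, 1653/8]
after L3 α=1/2: [1941/16, 2605/16, 2717/16]
→ [121, 163, 170]

(0,3) stack=L1,L2,L3,L4,L5; from [0,0,0]:
+L1 (α=1/4) → [43/4, 165/4, 217/4]
+L2 (α=1/2) → [1003/8, 1137/8, 633/8]
+L3 (α=4/7) → [10337/56, 4947/56, 6539/56]
+L4 (α=2/5) → [53971/280, 16297/280, 6365/56]
+L5 (α=3/4) → [139651/1120, 78457/1120, 13589/224]
= [125, 70, 61]

at x=3,y=3 over L1,L2,L3,L4,L5:
+L1 (α=1/6) → [64/3, 11/6, 205/6]
+L2 (α=2/5) → [78/5, 111/2, 241/10]
+L3 (α=1/3) → [976/15, 358/3, 1511/15]
+L4 (α=3/5) → [6317/75, 833/15, 5362/75]
+L5 (α=3/5) → [36484/375, 7246/75, 50549/375]
= [97, 97, 135]

at x=2,y=1 over L1,L2,L3,L4,L5:
+L1 (α=3/4) → [183/4, 3/4, 99]
+L2 (α=0) → [183/4, 3/4, 99]
+L3 (α=1/3) → [67/2, 229/6, 271/3]
+L4 (α=0) → [67/2, 229/6, 271/3]
+L5 (α=1/2) → [433/4, 1291/12, 236/3]
rounded: [108, 108, 79]

query (2,0) [L1,L2,L3,L4,L5,L6] — begin 0,0,0
+L1 (α=1/2) → [41/2, 95, 36]
+L2 (α=0) → [41/2, 95, 36]
+L3 (α=1/2) → [163/4, 104, 191/2]
+L4 (α=2/7) → [1199/28, 530/7, 1363/14]
+L5 (α=1/2) → [7695/56, 1405/14, 3743/28]
+L6 (α=5/6) → [18245/112, 4995/28, 24883/168]
= [163, 178, 148]

at x=3,y=2 over L1,L2,L3,L4,L5,L6:
+L1 (α=2/5) → [464/5, 458/5, 66/5]
+L2 (α=3/7) → [2081/35, 4757/35, 519/35]
+L3 (α=2/3) → [18601/105, 19667/105, 4999/105]
+L4 (α=0) → [18601/105, 19667/105, 4999/105]
+L5 (α=1/2) → [31411/210, 41507/210, 7309/210]
+L6 (α=3/5) → [69526/525, 108287/525, 22429/525]
→ [132, 206, 43]

at x=2,y=1 over L1,L2,L3,L4,L5,L6:
after L1 α=3/4: [183/4, 3/4, 99]
after L2 α=0: [183/4, 3/4, 99]
after L3 α=1/3: [67/2, 229/6, 271/3]
after L4 α=0: [67/2, 229/6, 271/3]
after L5 α=1/2: [433/4, 1291/12, 236/3]
after L6 α=0: [433/4, 1291/12, 236/3]
rounded: [108, 108, 79]


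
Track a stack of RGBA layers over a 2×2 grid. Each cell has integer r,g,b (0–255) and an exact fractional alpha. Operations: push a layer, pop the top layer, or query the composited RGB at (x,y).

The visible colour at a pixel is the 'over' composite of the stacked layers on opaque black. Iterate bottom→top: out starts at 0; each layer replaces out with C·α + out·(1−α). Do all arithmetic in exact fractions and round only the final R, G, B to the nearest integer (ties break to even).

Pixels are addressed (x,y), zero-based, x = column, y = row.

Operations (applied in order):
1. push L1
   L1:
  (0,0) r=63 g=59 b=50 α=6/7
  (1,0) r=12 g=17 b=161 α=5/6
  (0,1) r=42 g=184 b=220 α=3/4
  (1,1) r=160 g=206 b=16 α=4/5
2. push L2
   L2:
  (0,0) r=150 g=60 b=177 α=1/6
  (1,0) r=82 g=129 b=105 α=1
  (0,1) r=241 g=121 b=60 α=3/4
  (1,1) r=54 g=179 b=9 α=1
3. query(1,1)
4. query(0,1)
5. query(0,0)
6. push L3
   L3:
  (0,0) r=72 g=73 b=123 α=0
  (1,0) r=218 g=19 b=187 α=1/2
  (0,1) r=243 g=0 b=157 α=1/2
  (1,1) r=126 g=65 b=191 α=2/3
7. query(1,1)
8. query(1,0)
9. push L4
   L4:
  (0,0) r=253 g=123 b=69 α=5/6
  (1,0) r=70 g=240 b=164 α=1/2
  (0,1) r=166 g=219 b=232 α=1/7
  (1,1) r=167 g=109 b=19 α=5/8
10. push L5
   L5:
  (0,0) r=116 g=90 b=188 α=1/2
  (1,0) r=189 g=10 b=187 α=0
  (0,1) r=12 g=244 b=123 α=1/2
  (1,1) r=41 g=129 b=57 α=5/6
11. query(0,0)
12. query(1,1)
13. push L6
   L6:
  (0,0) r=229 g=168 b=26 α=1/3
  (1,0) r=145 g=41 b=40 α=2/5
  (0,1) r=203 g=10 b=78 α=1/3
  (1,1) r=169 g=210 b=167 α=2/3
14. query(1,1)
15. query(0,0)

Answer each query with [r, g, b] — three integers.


(1,1) stack=L1,L2; from [0,0,0]:
after L1 α=4/5: [128, 824/5, 64/5]
after L2 α=1: [54, 179, 9]
= [54, 179, 9]

(0,1) stack=L1,L2; from [0,0,0]:
+L1 (α=3/4) → [63/2, 138, 165]
+L2 (α=3/4) → [1509/8, 501/4, 345/4]
rounded: [189, 125, 86]

(0,0) stack=L1,L2; from [0,0,0]:
L1 α=6/7: [54, 354/7, 300/7]
L2 α=1/6: [70, 365/7, 913/14]
rounded: [70, 52, 65]

query (1,1) [L1,L2,L3] — begin 0,0,0
after L1 α=4/5: [128, 824/5, 64/5]
after L2 α=1: [54, 179, 9]
after L3 α=2/3: [102, 103, 391/3]
= [102, 103, 130]

at x=1,y=0 over L1,L2,L3:
L1 α=5/6: [10, 85/6, 805/6]
L2 α=1: [82, 129, 105]
L3 α=1/2: [150, 74, 146]
rounded: [150, 74, 146]

query (0,0) [L1,L2,L3,L4,L5] — begin 0,0,0
+L1 (α=6/7) → [54, 354/7, 300/7]
+L2 (α=1/6) → [70, 365/7, 913/14]
+L3 (α=0) → [70, 365/7, 913/14]
+L4 (α=5/6) → [445/2, 2335/21, 5743/84]
+L5 (α=1/2) → [677/4, 4225/42, 21535/168]
→ [169, 101, 128]

at x=1,y=1 over L1,L2,L3,L4,L5:
after L1 α=4/5: [128, 824/5, 64/5]
after L2 α=1: [54, 179, 9]
after L3 α=2/3: [102, 103, 391/3]
after L4 α=5/8: [1141/8, 427/4, 243/4]
after L5 α=5/6: [927/16, 3007/24, 461/8]
→ [58, 125, 58]

(1,1) stack=L1,L2,L3,L4,L5,L6; from [0,0,0]:
after L1 α=4/5: [128, 824/5, 64/5]
after L2 α=1: [54, 179, 9]
after L3 α=2/3: [102, 103, 391/3]
after L4 α=5/8: [1141/8, 427/4, 243/4]
after L5 α=5/6: [927/16, 3007/24, 461/8]
after L6 α=2/3: [6335/48, 13087/72, 3133/24]
rounded: [132, 182, 131]

(0,0) stack=L1,L2,L3,L4,L5,L6; from [0,0,0]:
L1 α=6/7: [54, 354/7, 300/7]
L2 α=1/6: [70, 365/7, 913/14]
L3 α=0: [70, 365/7, 913/14]
L4 α=5/6: [445/2, 2335/21, 5743/84]
L5 α=1/2: [677/4, 4225/42, 21535/168]
L6 α=1/3: [1135/6, 7753/63, 23719/252]
→ [189, 123, 94]
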